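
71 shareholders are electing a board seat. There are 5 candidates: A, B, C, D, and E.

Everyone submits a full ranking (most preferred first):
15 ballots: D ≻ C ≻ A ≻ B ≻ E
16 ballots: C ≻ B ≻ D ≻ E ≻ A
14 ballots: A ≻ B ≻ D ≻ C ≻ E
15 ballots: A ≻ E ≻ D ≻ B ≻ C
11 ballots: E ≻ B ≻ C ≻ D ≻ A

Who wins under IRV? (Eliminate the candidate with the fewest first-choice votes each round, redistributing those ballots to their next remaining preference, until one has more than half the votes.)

Round 1: A 29, B 0, C 16, D 15, E 11. B eliminated.
Round 2: A 29, C 16, D 15, E 11. E eliminated.
Round 3: A 29, C 27, D 15. D eliminated.
Round 4: A 29, C 42. C has a majority (≥36).

C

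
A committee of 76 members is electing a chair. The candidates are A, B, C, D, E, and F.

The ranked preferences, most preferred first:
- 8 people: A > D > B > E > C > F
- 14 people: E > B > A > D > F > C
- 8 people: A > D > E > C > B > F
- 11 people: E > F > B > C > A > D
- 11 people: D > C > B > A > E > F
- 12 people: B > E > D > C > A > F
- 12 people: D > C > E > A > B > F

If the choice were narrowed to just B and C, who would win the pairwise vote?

B is ranked above C on 45 ballots; C above B on 31.

B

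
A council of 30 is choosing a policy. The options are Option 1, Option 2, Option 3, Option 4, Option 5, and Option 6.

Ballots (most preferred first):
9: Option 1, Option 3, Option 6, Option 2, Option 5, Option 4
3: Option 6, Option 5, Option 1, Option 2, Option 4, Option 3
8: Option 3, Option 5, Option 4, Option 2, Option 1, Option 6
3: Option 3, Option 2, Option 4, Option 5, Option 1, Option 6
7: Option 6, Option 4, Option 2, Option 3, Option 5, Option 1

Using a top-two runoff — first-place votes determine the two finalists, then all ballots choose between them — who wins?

Round 1 first-place votes: Option 1 9, Option 2 0, Option 3 11, Option 4 0, Option 5 0, Option 6 10. Option 3 and Option 6 advance.
Runoff: Option 3 is ranked above Option 6 on 20 ballots, Option 6 above Option 3 on 10.

Option 3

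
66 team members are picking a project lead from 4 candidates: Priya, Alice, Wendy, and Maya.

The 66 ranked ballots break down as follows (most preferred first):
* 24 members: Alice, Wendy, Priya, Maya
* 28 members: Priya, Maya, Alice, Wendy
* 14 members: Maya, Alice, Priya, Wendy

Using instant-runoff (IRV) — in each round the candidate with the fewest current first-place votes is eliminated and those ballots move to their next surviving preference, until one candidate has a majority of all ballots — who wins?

Round 1: Priya 28, Alice 24, Wendy 0, Maya 14. Wendy eliminated.
Round 2: Priya 28, Alice 24, Maya 14. Maya eliminated.
Round 3: Priya 28, Alice 38. Alice has a majority (≥34).

Alice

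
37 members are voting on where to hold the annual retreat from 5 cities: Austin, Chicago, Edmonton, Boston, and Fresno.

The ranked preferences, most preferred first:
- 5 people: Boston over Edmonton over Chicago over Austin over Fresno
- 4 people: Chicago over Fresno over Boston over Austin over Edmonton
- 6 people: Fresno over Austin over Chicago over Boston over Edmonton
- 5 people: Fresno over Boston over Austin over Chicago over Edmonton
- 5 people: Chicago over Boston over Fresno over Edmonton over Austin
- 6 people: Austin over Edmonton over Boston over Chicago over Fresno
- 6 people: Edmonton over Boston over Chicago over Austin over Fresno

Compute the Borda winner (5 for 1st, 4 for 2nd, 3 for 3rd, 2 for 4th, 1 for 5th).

Boston

Austin: 5×2 + 4×2 + 6×4 + 5×3 + 5×1 + 6×5 + 6×2 = 104
Chicago: 5×3 + 4×5 + 6×3 + 5×2 + 5×5 + 6×2 + 6×3 = 118
Edmonton: 5×4 + 4×1 + 6×1 + 5×1 + 5×2 + 6×4 + 6×5 = 99
Boston: 5×5 + 4×3 + 6×2 + 5×4 + 5×4 + 6×3 + 6×4 = 131
Fresno: 5×1 + 4×4 + 6×5 + 5×5 + 5×3 + 6×1 + 6×1 = 103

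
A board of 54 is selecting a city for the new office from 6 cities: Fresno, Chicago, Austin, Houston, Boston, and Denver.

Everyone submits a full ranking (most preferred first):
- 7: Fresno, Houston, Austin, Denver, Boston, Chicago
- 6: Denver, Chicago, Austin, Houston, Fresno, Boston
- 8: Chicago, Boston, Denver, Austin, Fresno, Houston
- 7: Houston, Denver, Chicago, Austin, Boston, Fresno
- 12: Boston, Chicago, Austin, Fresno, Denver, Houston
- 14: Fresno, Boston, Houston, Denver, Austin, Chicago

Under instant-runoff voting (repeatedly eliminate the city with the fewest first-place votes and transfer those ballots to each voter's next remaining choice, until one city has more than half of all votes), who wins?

Round 1: Fresno 21, Chicago 8, Austin 0, Houston 7, Boston 12, Denver 6. Austin eliminated.
Round 2: Fresno 21, Chicago 8, Houston 7, Boston 12, Denver 6. Denver eliminated.
Round 3: Fresno 21, Chicago 14, Houston 7, Boston 12. Houston eliminated.
Round 4: Fresno 21, Chicago 21, Boston 12. Boston eliminated.
Round 5: Fresno 21, Chicago 33. Chicago has a majority (≥28).

Chicago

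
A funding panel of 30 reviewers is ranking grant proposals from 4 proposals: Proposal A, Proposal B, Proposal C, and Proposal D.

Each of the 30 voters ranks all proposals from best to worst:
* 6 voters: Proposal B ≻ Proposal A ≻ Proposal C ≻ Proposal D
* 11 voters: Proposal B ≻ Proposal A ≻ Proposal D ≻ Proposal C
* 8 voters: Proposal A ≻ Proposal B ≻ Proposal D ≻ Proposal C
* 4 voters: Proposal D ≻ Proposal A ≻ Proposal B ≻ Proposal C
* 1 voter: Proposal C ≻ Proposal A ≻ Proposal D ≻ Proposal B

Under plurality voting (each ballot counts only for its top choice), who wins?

First-place votes: Proposal A 8, Proposal B 17, Proposal C 1, Proposal D 4.

Proposal B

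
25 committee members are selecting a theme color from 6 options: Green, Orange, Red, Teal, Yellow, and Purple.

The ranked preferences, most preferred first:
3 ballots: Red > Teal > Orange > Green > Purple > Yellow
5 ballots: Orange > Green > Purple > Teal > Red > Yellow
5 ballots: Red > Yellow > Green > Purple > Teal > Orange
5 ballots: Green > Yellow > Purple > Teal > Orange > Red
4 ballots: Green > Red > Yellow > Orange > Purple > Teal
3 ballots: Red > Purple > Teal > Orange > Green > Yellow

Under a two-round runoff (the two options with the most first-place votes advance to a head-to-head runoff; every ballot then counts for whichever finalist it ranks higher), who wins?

Round 1 first-place votes: Green 9, Orange 5, Red 11, Teal 0, Yellow 0, Purple 0. Red and Green advance.
Runoff: Red is ranked above Green on 11 ballots, Green above Red on 14.

Green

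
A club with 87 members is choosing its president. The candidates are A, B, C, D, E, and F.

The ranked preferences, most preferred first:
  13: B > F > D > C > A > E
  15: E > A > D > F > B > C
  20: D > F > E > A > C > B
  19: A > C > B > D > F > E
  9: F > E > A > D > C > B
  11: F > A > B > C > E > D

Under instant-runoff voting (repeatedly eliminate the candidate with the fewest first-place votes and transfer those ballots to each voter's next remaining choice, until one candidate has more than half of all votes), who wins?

F

Round 1: A 19, B 13, C 0, D 20, E 15, F 20. C eliminated.
Round 2: A 19, B 13, D 20, E 15, F 20. B eliminated.
Round 3: A 19, D 20, E 15, F 33. E eliminated.
Round 4: A 34, D 20, F 33. D eliminated.
Round 5: A 34, F 53. F has a majority (≥44).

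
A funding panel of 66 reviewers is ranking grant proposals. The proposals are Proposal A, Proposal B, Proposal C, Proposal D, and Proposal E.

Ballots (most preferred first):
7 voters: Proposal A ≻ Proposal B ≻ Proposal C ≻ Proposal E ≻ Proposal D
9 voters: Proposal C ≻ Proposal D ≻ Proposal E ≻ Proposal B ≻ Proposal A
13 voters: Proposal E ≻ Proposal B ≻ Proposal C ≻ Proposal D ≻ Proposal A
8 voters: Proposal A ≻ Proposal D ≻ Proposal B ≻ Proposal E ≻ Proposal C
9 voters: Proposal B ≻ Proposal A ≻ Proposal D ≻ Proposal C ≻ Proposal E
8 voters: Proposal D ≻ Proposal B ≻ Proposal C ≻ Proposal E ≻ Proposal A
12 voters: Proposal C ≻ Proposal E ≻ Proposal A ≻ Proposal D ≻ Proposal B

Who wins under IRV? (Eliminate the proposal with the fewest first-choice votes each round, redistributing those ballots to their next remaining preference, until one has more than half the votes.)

Round 1: Proposal A 15, Proposal B 9, Proposal C 21, Proposal D 8, Proposal E 13. Proposal D eliminated.
Round 2: Proposal A 15, Proposal B 17, Proposal C 21, Proposal E 13. Proposal E eliminated.
Round 3: Proposal A 15, Proposal B 30, Proposal C 21. Proposal A eliminated.
Round 4: Proposal B 45, Proposal C 21. Proposal B has a majority (≥34).

Proposal B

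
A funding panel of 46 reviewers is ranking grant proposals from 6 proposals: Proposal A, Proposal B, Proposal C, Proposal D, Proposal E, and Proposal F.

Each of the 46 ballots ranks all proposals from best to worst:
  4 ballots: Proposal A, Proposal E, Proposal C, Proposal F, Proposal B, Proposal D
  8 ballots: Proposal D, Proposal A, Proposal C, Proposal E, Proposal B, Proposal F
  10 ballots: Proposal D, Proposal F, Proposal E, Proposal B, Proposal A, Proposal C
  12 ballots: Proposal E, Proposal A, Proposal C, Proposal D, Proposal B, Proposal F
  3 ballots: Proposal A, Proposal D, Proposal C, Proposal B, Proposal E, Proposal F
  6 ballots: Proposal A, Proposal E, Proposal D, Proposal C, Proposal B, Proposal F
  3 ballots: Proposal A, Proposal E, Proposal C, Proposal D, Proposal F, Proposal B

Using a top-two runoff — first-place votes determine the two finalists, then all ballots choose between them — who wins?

Proposal A

Round 1 first-place votes: Proposal A 16, Proposal B 0, Proposal C 0, Proposal D 18, Proposal E 12, Proposal F 0. Proposal D and Proposal A advance.
Runoff: Proposal D is ranked above Proposal A on 18 ballots, Proposal A above Proposal D on 28.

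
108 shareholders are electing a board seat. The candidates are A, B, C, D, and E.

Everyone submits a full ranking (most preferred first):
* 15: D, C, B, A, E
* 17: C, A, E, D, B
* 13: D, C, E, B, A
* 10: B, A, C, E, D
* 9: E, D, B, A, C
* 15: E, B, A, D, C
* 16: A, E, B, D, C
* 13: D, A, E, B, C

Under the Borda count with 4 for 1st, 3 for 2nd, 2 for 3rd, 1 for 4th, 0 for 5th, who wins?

A: 15×1 + 17×3 + 13×0 + 10×3 + 9×1 + 15×2 + 16×4 + 13×3 = 238
B: 15×2 + 17×0 + 13×1 + 10×4 + 9×2 + 15×3 + 16×2 + 13×1 = 191
C: 15×3 + 17×4 + 13×3 + 10×2 + 9×0 + 15×0 + 16×0 + 13×0 = 172
D: 15×4 + 17×1 + 13×4 + 10×0 + 9×3 + 15×1 + 16×1 + 13×4 = 239
E: 15×0 + 17×2 + 13×2 + 10×1 + 9×4 + 15×4 + 16×3 + 13×2 = 240

E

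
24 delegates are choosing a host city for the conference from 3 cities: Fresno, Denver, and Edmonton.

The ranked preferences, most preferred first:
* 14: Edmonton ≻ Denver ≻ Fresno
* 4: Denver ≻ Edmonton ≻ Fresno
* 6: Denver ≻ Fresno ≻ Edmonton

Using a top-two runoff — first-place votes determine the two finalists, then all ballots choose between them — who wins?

Edmonton

Round 1 first-place votes: Fresno 0, Denver 10, Edmonton 14. Edmonton and Denver advance.
Runoff: Edmonton is ranked above Denver on 14 ballots, Denver above Edmonton on 10.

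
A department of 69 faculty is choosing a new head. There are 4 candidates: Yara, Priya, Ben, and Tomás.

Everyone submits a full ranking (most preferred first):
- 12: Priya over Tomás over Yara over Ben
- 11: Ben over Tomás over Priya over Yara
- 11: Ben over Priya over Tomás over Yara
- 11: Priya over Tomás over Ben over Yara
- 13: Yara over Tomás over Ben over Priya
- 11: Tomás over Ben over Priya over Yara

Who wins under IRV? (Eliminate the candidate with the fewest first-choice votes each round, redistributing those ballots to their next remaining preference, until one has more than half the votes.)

Ben

Round 1: Yara 13, Priya 23, Ben 22, Tomás 11. Tomás eliminated.
Round 2: Yara 13, Priya 23, Ben 33. Yara eliminated.
Round 3: Priya 23, Ben 46. Ben has a majority (≥35).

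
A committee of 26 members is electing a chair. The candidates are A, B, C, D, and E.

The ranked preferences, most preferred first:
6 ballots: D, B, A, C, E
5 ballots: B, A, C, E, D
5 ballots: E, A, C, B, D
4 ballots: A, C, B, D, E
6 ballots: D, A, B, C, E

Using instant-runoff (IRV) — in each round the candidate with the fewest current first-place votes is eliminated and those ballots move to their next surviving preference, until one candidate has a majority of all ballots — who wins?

Round 1: A 4, B 5, C 0, D 12, E 5. C eliminated.
Round 2: A 4, B 5, D 12, E 5. A eliminated.
Round 3: B 9, D 12, E 5. E eliminated.
Round 4: B 14, D 12. B has a majority (≥14).

B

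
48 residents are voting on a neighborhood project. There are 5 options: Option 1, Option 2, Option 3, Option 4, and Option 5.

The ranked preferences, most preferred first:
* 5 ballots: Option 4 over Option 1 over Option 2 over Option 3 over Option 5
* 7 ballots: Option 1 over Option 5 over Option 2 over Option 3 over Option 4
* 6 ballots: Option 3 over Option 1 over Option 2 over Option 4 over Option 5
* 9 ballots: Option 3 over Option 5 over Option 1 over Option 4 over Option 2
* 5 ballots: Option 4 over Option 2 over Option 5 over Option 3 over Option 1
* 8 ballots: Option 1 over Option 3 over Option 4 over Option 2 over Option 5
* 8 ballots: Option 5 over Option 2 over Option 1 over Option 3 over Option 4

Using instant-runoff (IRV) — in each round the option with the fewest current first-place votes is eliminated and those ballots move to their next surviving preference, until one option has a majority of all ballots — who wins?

Round 1: Option 1 15, Option 2 0, Option 3 15, Option 4 10, Option 5 8. Option 2 eliminated.
Round 2: Option 1 15, Option 3 15, Option 4 10, Option 5 8. Option 5 eliminated.
Round 3: Option 1 23, Option 3 15, Option 4 10. Option 4 eliminated.
Round 4: Option 1 28, Option 3 20. Option 1 has a majority (≥25).

Option 1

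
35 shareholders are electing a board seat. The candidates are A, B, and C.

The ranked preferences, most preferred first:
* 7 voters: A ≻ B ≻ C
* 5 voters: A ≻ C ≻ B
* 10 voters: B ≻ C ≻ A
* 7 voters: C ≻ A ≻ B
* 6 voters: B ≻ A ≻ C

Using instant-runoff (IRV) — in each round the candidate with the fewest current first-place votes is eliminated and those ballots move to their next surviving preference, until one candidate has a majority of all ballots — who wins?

A

Round 1: A 12, B 16, C 7. C eliminated.
Round 2: A 19, B 16. A has a majority (≥18).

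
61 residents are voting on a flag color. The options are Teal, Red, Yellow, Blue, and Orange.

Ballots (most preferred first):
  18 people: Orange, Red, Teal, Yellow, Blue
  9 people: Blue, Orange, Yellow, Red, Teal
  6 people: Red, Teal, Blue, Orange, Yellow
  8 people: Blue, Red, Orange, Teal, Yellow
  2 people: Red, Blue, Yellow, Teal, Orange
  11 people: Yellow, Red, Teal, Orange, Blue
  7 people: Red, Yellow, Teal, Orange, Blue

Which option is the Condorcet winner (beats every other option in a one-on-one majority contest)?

Red vs Teal: 61–0
Red vs Yellow: 41–20
Red vs Blue: 44–17
Red vs Orange: 34–27
Red beats every other option.

Red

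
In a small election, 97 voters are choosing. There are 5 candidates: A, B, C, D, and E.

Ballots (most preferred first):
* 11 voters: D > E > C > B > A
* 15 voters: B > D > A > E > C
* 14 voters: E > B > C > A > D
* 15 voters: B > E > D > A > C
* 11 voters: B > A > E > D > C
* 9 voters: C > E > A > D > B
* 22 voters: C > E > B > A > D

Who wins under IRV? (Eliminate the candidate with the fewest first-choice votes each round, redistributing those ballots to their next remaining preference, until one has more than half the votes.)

B

Round 1: A 0, B 41, C 31, D 11, E 14. A eliminated.
Round 2: B 41, C 31, D 11, E 14. D eliminated.
Round 3: B 41, C 31, E 25. E eliminated.
Round 4: B 55, C 42. B has a majority (≥49).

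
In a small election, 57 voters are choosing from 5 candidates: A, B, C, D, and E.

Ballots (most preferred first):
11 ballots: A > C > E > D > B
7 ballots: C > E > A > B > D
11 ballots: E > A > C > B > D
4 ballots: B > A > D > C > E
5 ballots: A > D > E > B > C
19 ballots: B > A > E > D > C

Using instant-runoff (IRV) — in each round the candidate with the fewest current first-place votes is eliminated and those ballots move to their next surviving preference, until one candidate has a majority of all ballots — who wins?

E

Round 1: A 16, B 23, C 7, D 0, E 11. D eliminated.
Round 2: A 16, B 23, C 7, E 11. C eliminated.
Round 3: A 16, B 23, E 18. A eliminated.
Round 4: B 23, E 34. E has a majority (≥29).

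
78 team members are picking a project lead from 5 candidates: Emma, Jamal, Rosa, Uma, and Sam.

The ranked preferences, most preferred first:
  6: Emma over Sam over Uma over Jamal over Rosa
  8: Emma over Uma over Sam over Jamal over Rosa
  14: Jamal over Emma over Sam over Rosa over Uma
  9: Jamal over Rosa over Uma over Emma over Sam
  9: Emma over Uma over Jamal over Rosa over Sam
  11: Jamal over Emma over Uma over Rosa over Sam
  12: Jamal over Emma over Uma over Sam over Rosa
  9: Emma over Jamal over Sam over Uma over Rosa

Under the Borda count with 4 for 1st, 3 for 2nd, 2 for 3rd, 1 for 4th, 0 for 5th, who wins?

Emma: 6×4 + 8×4 + 14×3 + 9×1 + 9×4 + 11×3 + 12×3 + 9×4 = 248
Jamal: 6×1 + 8×1 + 14×4 + 9×4 + 9×2 + 11×4 + 12×4 + 9×3 = 243
Rosa: 6×0 + 8×0 + 14×1 + 9×3 + 9×1 + 11×1 + 12×0 + 9×0 = 61
Uma: 6×2 + 8×3 + 14×0 + 9×2 + 9×3 + 11×2 + 12×2 + 9×1 = 136
Sam: 6×3 + 8×2 + 14×2 + 9×0 + 9×0 + 11×0 + 12×1 + 9×2 = 92

Emma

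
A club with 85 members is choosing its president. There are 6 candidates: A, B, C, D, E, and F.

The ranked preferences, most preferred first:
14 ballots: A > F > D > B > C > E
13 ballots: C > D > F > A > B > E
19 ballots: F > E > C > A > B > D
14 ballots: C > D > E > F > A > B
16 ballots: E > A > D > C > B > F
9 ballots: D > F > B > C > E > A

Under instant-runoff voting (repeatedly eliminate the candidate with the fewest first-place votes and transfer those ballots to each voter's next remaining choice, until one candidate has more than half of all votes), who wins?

C

Round 1: A 14, B 0, C 27, D 9, E 16, F 19. B eliminated.
Round 2: A 14, C 27, D 9, E 16, F 19. D eliminated.
Round 3: A 14, C 27, E 16, F 28. A eliminated.
Round 4: C 27, E 16, F 42. E eliminated.
Round 5: C 43, F 42. C has a majority (≥43).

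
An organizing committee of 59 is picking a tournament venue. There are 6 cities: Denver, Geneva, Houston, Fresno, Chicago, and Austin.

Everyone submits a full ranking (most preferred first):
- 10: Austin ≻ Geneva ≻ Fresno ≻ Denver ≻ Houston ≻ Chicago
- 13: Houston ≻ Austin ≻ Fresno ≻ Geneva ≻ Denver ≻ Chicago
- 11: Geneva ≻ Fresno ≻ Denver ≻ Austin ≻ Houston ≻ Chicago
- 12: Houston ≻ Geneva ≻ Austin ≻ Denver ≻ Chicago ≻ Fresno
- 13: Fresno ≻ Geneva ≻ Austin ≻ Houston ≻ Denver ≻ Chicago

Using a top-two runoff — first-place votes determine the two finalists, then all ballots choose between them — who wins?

Round 1 first-place votes: Denver 0, Geneva 11, Houston 25, Fresno 13, Chicago 0, Austin 10. Houston and Fresno advance.
Runoff: Houston is ranked above Fresno on 25 ballots, Fresno above Houston on 34.

Fresno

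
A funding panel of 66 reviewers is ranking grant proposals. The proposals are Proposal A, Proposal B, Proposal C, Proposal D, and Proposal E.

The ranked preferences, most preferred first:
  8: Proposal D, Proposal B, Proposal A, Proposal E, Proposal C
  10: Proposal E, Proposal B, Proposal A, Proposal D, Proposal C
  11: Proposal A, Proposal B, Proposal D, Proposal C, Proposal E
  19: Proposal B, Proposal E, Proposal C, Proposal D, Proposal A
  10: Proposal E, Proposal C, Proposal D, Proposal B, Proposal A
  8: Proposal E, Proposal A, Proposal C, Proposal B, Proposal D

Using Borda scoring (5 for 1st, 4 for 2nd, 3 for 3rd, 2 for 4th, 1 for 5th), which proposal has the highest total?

Proposal B

Proposal A: 8×3 + 10×3 + 11×5 + 19×1 + 10×1 + 8×4 = 170
Proposal B: 8×4 + 10×4 + 11×4 + 19×5 + 10×2 + 8×2 = 247
Proposal C: 8×1 + 10×1 + 11×2 + 19×3 + 10×4 + 8×3 = 161
Proposal D: 8×5 + 10×2 + 11×3 + 19×2 + 10×3 + 8×1 = 169
Proposal E: 8×2 + 10×5 + 11×1 + 19×4 + 10×5 + 8×5 = 243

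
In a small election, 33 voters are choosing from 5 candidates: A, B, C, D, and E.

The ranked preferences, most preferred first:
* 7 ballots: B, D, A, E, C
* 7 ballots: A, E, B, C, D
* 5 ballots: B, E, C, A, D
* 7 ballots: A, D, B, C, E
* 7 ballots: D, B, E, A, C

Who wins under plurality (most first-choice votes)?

A

First-place votes: A 14, B 12, C 0, D 7, E 0.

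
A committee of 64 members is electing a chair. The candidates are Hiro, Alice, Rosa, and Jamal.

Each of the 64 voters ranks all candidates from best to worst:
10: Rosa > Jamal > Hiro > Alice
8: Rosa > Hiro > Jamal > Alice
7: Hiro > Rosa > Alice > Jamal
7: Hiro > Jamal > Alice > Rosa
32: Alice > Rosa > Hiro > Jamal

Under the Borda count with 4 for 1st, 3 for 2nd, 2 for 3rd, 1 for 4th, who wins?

Hiro: 10×2 + 8×3 + 7×4 + 7×4 + 32×2 = 164
Alice: 10×1 + 8×1 + 7×2 + 7×2 + 32×4 = 174
Rosa: 10×4 + 8×4 + 7×3 + 7×1 + 32×3 = 196
Jamal: 10×3 + 8×2 + 7×1 + 7×3 + 32×1 = 106

Rosa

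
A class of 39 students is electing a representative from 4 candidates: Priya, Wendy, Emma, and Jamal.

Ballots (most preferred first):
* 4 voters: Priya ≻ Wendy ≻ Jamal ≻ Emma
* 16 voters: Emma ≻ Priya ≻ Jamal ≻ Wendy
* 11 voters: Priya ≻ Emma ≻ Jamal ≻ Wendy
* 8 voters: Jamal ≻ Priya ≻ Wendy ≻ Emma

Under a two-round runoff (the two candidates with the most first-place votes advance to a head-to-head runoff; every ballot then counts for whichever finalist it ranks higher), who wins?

Priya

Round 1 first-place votes: Priya 15, Wendy 0, Emma 16, Jamal 8. Emma and Priya advance.
Runoff: Emma is ranked above Priya on 16 ballots, Priya above Emma on 23.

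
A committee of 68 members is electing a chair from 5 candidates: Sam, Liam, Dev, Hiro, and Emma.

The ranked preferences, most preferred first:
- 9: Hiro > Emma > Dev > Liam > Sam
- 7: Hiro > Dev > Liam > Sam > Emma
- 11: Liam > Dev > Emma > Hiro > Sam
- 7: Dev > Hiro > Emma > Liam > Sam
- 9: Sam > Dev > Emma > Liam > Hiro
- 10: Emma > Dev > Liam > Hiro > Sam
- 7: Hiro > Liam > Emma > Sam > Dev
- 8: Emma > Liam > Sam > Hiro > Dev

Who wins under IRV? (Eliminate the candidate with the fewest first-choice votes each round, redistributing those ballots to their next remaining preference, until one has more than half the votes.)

Emma

Round 1: Sam 9, Liam 11, Dev 7, Hiro 23, Emma 18. Dev eliminated.
Round 2: Sam 9, Liam 11, Hiro 30, Emma 18. Sam eliminated.
Round 3: Liam 11, Hiro 30, Emma 27. Liam eliminated.
Round 4: Hiro 30, Emma 38. Emma has a majority (≥35).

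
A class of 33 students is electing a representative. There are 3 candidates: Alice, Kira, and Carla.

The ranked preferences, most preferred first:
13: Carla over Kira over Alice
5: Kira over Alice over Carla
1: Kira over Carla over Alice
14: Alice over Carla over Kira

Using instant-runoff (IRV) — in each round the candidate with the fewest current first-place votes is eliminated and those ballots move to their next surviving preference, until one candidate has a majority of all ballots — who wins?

Alice

Round 1: Alice 14, Kira 6, Carla 13. Kira eliminated.
Round 2: Alice 19, Carla 14. Alice has a majority (≥17).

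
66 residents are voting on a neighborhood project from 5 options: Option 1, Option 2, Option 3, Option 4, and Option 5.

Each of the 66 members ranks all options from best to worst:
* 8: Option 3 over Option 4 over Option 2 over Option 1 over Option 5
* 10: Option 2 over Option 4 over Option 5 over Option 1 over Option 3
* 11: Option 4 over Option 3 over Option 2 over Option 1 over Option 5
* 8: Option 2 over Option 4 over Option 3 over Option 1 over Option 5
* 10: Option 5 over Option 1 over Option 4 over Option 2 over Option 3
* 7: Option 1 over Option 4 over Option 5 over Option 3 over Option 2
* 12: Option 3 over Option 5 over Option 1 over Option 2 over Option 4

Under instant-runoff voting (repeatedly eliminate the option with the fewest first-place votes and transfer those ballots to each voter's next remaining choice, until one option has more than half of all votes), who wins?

Option 4

Round 1: Option 1 7, Option 2 18, Option 3 20, Option 4 11, Option 5 10. Option 1 eliminated.
Round 2: Option 2 18, Option 3 20, Option 4 18, Option 5 10. Option 5 eliminated.
Round 3: Option 2 18, Option 3 20, Option 4 28. Option 2 eliminated.
Round 4: Option 3 20, Option 4 46. Option 4 has a majority (≥34).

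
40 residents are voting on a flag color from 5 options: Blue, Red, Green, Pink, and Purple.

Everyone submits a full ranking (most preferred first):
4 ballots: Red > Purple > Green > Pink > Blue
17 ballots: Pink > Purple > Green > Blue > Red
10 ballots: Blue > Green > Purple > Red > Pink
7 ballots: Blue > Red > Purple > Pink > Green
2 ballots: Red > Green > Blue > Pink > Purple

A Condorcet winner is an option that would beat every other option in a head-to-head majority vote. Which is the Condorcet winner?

Purple vs Blue: 21–19
Purple vs Red: 27–13
Purple vs Green: 28–12
Purple vs Pink: 21–19
Purple beats every other option.

Purple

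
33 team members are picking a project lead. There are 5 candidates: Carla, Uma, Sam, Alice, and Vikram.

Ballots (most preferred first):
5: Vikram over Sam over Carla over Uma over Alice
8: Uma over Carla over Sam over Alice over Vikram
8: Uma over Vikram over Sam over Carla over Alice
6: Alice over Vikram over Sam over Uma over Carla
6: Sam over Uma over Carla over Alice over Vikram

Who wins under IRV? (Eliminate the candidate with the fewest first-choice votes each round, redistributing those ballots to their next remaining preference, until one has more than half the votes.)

Sam

Round 1: Carla 0, Uma 16, Sam 6, Alice 6, Vikram 5. Carla eliminated.
Round 2: Uma 16, Sam 6, Alice 6, Vikram 5. Vikram eliminated.
Round 3: Uma 16, Sam 11, Alice 6. Alice eliminated.
Round 4: Uma 16, Sam 17. Sam has a majority (≥17).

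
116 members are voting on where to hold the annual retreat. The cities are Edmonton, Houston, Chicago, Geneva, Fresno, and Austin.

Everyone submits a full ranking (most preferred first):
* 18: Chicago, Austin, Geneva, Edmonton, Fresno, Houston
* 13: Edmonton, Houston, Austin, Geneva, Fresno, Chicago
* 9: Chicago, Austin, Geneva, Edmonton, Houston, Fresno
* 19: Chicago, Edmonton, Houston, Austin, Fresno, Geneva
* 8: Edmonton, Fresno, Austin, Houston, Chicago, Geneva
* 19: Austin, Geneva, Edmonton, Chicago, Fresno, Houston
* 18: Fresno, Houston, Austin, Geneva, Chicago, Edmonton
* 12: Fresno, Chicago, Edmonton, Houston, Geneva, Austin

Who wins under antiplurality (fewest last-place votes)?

Last-place votes: Edmonton 18, Houston 37, Chicago 13, Geneva 27, Fresno 9, Austin 12.

Fresno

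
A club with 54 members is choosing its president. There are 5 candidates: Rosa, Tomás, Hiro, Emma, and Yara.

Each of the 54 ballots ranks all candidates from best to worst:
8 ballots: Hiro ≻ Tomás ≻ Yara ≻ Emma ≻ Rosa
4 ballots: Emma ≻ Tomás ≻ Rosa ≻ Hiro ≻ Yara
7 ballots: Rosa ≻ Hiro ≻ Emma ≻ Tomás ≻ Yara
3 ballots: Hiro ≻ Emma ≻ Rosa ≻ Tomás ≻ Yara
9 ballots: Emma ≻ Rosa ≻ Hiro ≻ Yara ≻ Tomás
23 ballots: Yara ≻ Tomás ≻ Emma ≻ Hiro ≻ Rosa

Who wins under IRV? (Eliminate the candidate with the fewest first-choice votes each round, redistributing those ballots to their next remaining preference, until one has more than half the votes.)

Round 1: Rosa 7, Tomás 0, Hiro 11, Emma 13, Yara 23. Tomás eliminated.
Round 2: Rosa 7, Hiro 11, Emma 13, Yara 23. Rosa eliminated.
Round 3: Hiro 18, Emma 13, Yara 23. Emma eliminated.
Round 4: Hiro 31, Yara 23. Hiro has a majority (≥28).

Hiro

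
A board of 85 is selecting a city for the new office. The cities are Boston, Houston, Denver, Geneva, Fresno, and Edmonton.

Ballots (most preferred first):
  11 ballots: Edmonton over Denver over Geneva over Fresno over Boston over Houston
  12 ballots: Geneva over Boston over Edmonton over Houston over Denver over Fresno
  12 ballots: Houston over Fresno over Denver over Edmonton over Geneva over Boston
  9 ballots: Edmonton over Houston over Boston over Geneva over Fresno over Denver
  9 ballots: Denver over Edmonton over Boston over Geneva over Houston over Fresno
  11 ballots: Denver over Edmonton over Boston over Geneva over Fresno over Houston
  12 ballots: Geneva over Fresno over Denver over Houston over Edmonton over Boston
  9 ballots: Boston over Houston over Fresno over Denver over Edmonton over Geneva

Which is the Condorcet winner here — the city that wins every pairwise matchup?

Denver vs Boston: 55–30
Denver vs Houston: 43–42
Denver vs Geneva: 52–33
Denver vs Fresno: 43–42
Denver vs Edmonton: 53–32
Denver beats every other city.

Denver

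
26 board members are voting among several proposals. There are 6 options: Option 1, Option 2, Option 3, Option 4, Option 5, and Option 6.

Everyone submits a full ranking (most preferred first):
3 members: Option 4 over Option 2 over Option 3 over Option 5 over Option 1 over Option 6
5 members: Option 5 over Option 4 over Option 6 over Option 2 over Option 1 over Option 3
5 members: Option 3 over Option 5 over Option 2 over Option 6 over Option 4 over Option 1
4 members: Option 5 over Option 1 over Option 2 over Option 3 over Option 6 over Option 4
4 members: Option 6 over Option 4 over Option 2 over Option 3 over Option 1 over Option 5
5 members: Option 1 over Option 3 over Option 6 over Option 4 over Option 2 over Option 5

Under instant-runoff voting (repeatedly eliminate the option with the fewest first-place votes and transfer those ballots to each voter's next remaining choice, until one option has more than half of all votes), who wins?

Round 1: Option 1 5, Option 2 0, Option 3 5, Option 4 3, Option 5 9, Option 6 4. Option 2 eliminated.
Round 2: Option 1 5, Option 3 5, Option 4 3, Option 5 9, Option 6 4. Option 4 eliminated.
Round 3: Option 1 5, Option 3 8, Option 5 9, Option 6 4. Option 6 eliminated.
Round 4: Option 1 5, Option 3 12, Option 5 9. Option 1 eliminated.
Round 5: Option 3 17, Option 5 9. Option 3 has a majority (≥14).

Option 3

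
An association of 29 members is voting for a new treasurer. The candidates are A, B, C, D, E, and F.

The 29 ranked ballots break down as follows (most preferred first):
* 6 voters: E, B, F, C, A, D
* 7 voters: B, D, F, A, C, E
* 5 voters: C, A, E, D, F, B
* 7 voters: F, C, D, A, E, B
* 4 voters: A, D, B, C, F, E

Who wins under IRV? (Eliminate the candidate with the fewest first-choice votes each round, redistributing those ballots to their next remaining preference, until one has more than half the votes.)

Round 1: A 4, B 7, C 5, D 0, E 6, F 7. D eliminated.
Round 2: A 4, B 7, C 5, E 6, F 7. A eliminated.
Round 3: B 11, C 5, E 6, F 7. C eliminated.
Round 4: B 11, E 11, F 7. F eliminated.
Round 5: B 11, E 18. E has a majority (≥15).

E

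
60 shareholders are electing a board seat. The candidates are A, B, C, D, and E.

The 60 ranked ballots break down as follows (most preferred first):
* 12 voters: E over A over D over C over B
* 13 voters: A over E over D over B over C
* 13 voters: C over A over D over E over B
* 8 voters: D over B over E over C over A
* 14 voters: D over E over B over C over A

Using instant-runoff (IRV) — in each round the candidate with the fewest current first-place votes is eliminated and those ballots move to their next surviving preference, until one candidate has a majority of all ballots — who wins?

Round 1: A 13, B 0, C 13, D 22, E 12. B eliminated.
Round 2: A 13, C 13, D 22, E 12. E eliminated.
Round 3: A 25, C 13, D 22. C eliminated.
Round 4: A 38, D 22. A has a majority (≥31).

A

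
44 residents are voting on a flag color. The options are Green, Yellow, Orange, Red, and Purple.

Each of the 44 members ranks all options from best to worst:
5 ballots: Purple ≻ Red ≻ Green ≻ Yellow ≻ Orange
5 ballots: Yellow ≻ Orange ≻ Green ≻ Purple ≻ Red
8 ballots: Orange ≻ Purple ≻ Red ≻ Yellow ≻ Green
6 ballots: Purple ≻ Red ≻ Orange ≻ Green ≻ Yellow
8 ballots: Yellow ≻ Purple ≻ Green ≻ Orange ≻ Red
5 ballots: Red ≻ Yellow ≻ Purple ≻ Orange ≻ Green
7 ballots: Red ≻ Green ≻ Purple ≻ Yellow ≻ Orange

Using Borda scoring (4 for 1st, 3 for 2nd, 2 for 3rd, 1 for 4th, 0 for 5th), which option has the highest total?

Green: 5×2 + 5×2 + 8×0 + 6×1 + 8×2 + 5×0 + 7×3 = 63
Yellow: 5×1 + 5×4 + 8×1 + 6×0 + 8×4 + 5×3 + 7×1 = 87
Orange: 5×0 + 5×3 + 8×4 + 6×2 + 8×1 + 5×1 + 7×0 = 72
Red: 5×3 + 5×0 + 8×2 + 6×3 + 8×0 + 5×4 + 7×4 = 97
Purple: 5×4 + 5×1 + 8×3 + 6×4 + 8×3 + 5×2 + 7×2 = 121

Purple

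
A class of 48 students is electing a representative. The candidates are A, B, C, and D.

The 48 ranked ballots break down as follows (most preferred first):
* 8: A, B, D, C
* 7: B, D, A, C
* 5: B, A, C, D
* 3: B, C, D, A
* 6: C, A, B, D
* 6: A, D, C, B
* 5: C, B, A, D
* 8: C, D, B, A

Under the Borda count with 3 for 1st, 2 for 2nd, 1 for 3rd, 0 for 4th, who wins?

B

A: 8×3 + 7×1 + 5×2 + 3×0 + 6×2 + 6×3 + 5×1 + 8×0 = 76
B: 8×2 + 7×3 + 5×3 + 3×3 + 6×1 + 6×0 + 5×2 + 8×1 = 85
C: 8×0 + 7×0 + 5×1 + 3×2 + 6×3 + 6×1 + 5×3 + 8×3 = 74
D: 8×1 + 7×2 + 5×0 + 3×1 + 6×0 + 6×2 + 5×0 + 8×2 = 53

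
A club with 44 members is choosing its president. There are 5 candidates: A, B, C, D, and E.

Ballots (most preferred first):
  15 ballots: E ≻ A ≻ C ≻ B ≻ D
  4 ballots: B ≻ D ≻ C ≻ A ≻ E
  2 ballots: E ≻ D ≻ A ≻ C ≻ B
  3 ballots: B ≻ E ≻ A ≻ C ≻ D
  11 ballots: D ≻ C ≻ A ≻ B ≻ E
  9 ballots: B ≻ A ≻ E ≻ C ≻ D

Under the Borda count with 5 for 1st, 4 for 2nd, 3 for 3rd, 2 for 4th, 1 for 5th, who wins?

A: 15×4 + 4×2 + 2×3 + 3×3 + 11×3 + 9×4 = 152
B: 15×2 + 4×5 + 2×1 + 3×5 + 11×2 + 9×5 = 134
C: 15×3 + 4×3 + 2×2 + 3×2 + 11×4 + 9×2 = 129
D: 15×1 + 4×4 + 2×4 + 3×1 + 11×5 + 9×1 = 106
E: 15×5 + 4×1 + 2×5 + 3×4 + 11×1 + 9×3 = 139

A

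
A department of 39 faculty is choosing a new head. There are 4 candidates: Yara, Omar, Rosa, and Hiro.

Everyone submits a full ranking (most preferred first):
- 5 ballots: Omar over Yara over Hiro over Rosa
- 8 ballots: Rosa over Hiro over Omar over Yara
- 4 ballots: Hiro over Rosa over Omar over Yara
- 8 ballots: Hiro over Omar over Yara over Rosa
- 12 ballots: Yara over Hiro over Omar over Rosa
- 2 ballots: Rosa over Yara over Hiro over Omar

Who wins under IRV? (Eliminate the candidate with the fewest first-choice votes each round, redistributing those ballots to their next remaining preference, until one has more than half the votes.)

Round 1: Yara 12, Omar 5, Rosa 10, Hiro 12. Omar eliminated.
Round 2: Yara 17, Rosa 10, Hiro 12. Rosa eliminated.
Round 3: Yara 19, Hiro 20. Hiro has a majority (≥20).

Hiro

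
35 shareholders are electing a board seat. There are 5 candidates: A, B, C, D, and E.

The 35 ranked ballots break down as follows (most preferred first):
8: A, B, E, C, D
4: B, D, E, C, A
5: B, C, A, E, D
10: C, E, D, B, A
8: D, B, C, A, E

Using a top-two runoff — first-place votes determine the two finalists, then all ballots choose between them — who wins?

Round 1 first-place votes: A 8, B 9, C 10, D 8, E 0. C and B advance.
Runoff: C is ranked above B on 10 ballots, B above C on 25.

B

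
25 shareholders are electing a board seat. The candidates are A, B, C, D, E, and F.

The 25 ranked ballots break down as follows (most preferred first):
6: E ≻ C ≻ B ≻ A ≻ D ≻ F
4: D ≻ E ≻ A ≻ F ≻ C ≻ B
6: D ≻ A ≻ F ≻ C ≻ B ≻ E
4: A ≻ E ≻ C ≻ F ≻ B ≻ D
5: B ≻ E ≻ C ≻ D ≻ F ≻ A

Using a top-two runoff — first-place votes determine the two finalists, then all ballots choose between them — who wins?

Round 1 first-place votes: A 4, B 5, C 0, D 10, E 6, F 0. D and E advance.
Runoff: D is ranked above E on 10 ballots, E above D on 15.

E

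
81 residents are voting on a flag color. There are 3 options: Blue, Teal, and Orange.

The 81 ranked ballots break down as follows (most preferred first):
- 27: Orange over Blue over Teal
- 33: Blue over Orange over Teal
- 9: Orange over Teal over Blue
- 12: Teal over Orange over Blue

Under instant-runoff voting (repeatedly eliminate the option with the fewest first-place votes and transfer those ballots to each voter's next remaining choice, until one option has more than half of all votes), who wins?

Round 1: Blue 33, Teal 12, Orange 36. Teal eliminated.
Round 2: Blue 33, Orange 48. Orange has a majority (≥41).

Orange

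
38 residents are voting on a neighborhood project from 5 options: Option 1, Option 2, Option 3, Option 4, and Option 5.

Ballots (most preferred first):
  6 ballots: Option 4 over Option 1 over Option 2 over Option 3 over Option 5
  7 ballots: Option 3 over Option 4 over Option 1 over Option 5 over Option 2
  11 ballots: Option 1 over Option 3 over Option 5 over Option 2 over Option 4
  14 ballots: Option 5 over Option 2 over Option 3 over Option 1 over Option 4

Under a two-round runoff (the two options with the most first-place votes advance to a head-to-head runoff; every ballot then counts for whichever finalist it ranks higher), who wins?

Option 1

Round 1 first-place votes: Option 1 11, Option 2 0, Option 3 7, Option 4 6, Option 5 14. Option 5 and Option 1 advance.
Runoff: Option 5 is ranked above Option 1 on 14 ballots, Option 1 above Option 5 on 24.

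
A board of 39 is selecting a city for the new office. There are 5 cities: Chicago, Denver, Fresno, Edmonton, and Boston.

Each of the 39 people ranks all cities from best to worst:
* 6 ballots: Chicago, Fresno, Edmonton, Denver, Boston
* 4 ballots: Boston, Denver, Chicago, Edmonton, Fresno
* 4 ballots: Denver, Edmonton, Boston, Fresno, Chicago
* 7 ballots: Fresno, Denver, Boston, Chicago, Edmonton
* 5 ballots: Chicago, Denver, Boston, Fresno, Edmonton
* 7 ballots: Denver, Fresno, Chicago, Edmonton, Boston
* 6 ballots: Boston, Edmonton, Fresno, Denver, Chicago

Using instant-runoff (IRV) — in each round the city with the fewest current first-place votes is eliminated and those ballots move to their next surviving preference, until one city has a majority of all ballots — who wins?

Denver

Round 1: Chicago 11, Denver 11, Fresno 7, Edmonton 0, Boston 10. Edmonton eliminated.
Round 2: Chicago 11, Denver 11, Fresno 7, Boston 10. Fresno eliminated.
Round 3: Chicago 11, Denver 18, Boston 10. Boston eliminated.
Round 4: Chicago 11, Denver 28. Denver has a majority (≥20).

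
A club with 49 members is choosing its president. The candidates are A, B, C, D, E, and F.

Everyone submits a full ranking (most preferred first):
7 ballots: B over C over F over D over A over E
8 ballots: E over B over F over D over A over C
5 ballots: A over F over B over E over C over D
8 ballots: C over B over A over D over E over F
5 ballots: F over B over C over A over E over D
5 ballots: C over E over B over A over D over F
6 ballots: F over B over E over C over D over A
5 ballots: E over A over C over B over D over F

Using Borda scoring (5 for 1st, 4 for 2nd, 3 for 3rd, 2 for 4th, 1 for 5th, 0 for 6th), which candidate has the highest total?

B

A: 7×1 + 8×1 + 5×5 + 8×3 + 5×2 + 5×2 + 6×0 + 5×4 = 104
B: 7×5 + 8×4 + 5×3 + 8×4 + 5×4 + 5×3 + 6×4 + 5×2 = 183
C: 7×4 + 8×0 + 5×1 + 8×5 + 5×3 + 5×5 + 6×2 + 5×3 = 140
D: 7×2 + 8×2 + 5×0 + 8×2 + 5×0 + 5×1 + 6×1 + 5×1 = 62
E: 7×0 + 8×5 + 5×2 + 8×1 + 5×1 + 5×4 + 6×3 + 5×5 = 126
F: 7×3 + 8×3 + 5×4 + 8×0 + 5×5 + 5×0 + 6×5 + 5×0 = 120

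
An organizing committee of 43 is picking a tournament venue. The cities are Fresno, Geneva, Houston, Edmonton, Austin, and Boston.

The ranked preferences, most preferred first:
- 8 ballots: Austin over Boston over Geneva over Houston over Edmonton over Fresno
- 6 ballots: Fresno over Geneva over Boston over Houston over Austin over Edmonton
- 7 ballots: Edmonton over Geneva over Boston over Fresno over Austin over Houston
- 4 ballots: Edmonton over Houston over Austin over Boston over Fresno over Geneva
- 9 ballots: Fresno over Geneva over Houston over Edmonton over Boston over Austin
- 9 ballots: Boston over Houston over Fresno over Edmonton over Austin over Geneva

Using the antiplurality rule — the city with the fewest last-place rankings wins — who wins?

Boston

Last-place votes: Fresno 8, Geneva 13, Houston 7, Edmonton 6, Austin 9, Boston 0.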